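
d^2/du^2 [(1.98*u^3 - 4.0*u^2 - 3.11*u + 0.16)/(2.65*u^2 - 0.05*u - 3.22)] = (-10.93937*u^3 - 196.13772*u^2 - 36.176388*u - 79.21442)/(18.609625*u^6 - 1.053375*u^5 - 67.817475*u^4 + 2.559775*u^3 + 82.40463*u^2 - 1.55526*u - 33.386248)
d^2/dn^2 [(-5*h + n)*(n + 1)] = 2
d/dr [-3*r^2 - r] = -6*r - 1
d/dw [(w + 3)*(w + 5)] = 2*w + 8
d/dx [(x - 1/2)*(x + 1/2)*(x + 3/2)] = 3*x^2 + 3*x - 1/4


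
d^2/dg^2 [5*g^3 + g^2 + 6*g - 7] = 30*g + 2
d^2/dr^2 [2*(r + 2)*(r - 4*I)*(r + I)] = 12*r + 8 - 12*I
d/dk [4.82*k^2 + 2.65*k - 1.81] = 9.64*k + 2.65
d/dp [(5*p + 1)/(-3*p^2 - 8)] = (15*p^2 + 6*p - 40)/(9*p^4 + 48*p^2 + 64)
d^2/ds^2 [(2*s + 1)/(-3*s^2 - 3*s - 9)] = 2*(2*s + 1)*(3*s^2 + 3*s - (2*s + 1)^2 + 9)/(3*(s^2 + s + 3)^3)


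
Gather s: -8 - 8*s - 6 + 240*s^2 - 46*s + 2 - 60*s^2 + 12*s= 180*s^2 - 42*s - 12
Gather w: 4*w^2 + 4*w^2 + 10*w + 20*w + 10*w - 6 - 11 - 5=8*w^2 + 40*w - 22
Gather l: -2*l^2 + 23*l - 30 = -2*l^2 + 23*l - 30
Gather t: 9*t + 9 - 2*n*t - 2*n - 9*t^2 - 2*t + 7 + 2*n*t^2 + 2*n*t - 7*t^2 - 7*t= -2*n + t^2*(2*n - 16) + 16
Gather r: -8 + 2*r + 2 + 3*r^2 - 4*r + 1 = 3*r^2 - 2*r - 5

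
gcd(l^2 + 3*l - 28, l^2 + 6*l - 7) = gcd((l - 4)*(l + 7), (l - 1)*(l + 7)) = l + 7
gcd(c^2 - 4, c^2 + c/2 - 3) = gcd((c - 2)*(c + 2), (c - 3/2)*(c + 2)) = c + 2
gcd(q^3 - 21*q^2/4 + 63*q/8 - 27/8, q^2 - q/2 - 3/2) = q - 3/2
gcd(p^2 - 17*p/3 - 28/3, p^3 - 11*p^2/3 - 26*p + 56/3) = p - 7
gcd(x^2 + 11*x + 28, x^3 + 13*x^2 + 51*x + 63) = x + 7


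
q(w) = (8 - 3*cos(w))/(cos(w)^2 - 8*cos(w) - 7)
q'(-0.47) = 0.19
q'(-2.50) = 22968.35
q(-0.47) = -0.40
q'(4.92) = 1.08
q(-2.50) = 204.07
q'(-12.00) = -0.23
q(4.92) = -0.86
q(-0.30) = -0.37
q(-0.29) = -0.37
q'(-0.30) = 0.11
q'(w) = (8 - 3*cos(w))*(2*sin(w)*cos(w) - 8*sin(w))/(cos(w)^2 - 8*cos(w) - 7)^2 + 3*sin(w)/(cos(w)^2 - 8*cos(w) - 7) = (-3*cos(w)^2 + 16*cos(w) - 85)*sin(w)/(sin(w)^2 + 8*cos(w) + 6)^2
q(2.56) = 27.44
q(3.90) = -15.29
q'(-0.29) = 0.11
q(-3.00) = 5.77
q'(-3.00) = 4.06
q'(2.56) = -376.40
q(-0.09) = -0.36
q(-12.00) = -0.42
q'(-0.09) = 0.03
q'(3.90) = 152.46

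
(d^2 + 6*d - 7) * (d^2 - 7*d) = d^4 - d^3 - 49*d^2 + 49*d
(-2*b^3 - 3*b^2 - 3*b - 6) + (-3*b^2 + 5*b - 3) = -2*b^3 - 6*b^2 + 2*b - 9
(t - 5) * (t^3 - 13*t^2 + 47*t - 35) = t^4 - 18*t^3 + 112*t^2 - 270*t + 175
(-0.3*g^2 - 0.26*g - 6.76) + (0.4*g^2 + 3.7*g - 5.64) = 0.1*g^2 + 3.44*g - 12.4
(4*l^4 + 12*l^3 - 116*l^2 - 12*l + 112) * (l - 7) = 4*l^5 - 16*l^4 - 200*l^3 + 800*l^2 + 196*l - 784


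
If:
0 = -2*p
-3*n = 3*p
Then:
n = 0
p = 0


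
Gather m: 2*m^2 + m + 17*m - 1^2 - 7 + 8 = 2*m^2 + 18*m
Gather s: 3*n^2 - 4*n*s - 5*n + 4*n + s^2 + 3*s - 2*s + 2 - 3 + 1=3*n^2 - n + s^2 + s*(1 - 4*n)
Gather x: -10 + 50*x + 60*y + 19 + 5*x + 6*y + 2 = 55*x + 66*y + 11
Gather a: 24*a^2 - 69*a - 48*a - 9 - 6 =24*a^2 - 117*a - 15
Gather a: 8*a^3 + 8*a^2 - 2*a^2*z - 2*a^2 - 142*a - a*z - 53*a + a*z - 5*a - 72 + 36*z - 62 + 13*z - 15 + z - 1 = 8*a^3 + a^2*(6 - 2*z) - 200*a + 50*z - 150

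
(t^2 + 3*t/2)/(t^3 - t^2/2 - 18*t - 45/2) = t/(t^2 - 2*t - 15)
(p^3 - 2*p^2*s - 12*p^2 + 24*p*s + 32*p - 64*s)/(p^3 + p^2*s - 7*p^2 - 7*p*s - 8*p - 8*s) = (p^2 - 2*p*s - 4*p + 8*s)/(p^2 + p*s + p + s)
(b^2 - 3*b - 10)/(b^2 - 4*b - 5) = (b + 2)/(b + 1)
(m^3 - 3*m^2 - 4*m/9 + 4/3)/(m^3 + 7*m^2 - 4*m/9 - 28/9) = (m - 3)/(m + 7)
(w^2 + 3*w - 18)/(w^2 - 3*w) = (w + 6)/w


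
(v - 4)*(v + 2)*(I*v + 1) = I*v^3 + v^2 - 2*I*v^2 - 2*v - 8*I*v - 8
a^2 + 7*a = a*(a + 7)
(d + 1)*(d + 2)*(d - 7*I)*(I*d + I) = I*d^4 + 7*d^3 + 4*I*d^3 + 28*d^2 + 5*I*d^2 + 35*d + 2*I*d + 14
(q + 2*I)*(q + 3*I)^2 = q^3 + 8*I*q^2 - 21*q - 18*I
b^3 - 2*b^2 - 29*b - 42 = (b - 7)*(b + 2)*(b + 3)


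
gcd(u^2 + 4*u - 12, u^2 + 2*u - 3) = 1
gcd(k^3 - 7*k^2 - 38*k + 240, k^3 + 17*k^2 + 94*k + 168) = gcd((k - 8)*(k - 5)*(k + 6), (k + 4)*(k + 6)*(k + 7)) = k + 6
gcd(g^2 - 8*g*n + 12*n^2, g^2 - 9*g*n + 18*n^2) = g - 6*n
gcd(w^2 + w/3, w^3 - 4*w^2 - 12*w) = w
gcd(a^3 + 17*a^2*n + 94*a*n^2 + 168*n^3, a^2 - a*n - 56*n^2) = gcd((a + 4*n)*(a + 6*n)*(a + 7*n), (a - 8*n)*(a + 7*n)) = a + 7*n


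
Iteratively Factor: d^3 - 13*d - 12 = (d - 4)*(d^2 + 4*d + 3) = (d - 4)*(d + 1)*(d + 3)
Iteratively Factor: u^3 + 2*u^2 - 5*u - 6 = (u + 1)*(u^2 + u - 6) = (u - 2)*(u + 1)*(u + 3)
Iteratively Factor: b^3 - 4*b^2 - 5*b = (b)*(b^2 - 4*b - 5) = b*(b - 5)*(b + 1)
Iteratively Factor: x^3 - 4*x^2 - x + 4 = (x - 4)*(x^2 - 1) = (x - 4)*(x - 1)*(x + 1)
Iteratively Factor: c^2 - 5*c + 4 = (c - 4)*(c - 1)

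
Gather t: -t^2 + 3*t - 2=-t^2 + 3*t - 2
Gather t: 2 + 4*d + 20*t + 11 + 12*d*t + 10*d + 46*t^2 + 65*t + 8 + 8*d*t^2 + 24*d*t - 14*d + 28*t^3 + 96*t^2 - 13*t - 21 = 28*t^3 + t^2*(8*d + 142) + t*(36*d + 72)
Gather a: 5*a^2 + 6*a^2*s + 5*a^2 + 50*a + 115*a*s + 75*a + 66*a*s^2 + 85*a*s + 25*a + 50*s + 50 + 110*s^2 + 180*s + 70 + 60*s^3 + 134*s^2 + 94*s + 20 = a^2*(6*s + 10) + a*(66*s^2 + 200*s + 150) + 60*s^3 + 244*s^2 + 324*s + 140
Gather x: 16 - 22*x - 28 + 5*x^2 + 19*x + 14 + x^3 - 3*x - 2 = x^3 + 5*x^2 - 6*x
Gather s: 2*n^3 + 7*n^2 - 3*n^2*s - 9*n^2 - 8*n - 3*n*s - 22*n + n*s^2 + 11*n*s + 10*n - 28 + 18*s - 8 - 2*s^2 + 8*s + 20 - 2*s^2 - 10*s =2*n^3 - 2*n^2 - 20*n + s^2*(n - 4) + s*(-3*n^2 + 8*n + 16) - 16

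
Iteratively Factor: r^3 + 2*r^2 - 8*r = (r + 4)*(r^2 - 2*r) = (r - 2)*(r + 4)*(r)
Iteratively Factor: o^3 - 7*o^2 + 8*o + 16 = (o - 4)*(o^2 - 3*o - 4) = (o - 4)^2*(o + 1)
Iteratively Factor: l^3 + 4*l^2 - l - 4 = (l + 4)*(l^2 - 1) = (l + 1)*(l + 4)*(l - 1)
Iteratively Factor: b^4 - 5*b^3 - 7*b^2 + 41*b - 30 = (b - 1)*(b^3 - 4*b^2 - 11*b + 30) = (b - 2)*(b - 1)*(b^2 - 2*b - 15) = (b - 2)*(b - 1)*(b + 3)*(b - 5)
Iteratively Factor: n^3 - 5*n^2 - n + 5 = (n - 1)*(n^2 - 4*n - 5) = (n - 1)*(n + 1)*(n - 5)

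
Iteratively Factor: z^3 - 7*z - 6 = (z - 3)*(z^2 + 3*z + 2) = (z - 3)*(z + 1)*(z + 2)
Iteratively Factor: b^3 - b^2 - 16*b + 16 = (b + 4)*(b^2 - 5*b + 4) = (b - 1)*(b + 4)*(b - 4)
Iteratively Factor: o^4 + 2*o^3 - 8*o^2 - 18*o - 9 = (o + 3)*(o^3 - o^2 - 5*o - 3) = (o + 1)*(o + 3)*(o^2 - 2*o - 3) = (o + 1)^2*(o + 3)*(o - 3)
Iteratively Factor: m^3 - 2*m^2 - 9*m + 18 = (m - 2)*(m^2 - 9) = (m - 2)*(m + 3)*(m - 3)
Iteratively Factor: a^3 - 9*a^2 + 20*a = (a)*(a^2 - 9*a + 20) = a*(a - 5)*(a - 4)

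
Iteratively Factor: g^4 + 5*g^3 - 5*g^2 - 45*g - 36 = (g + 1)*(g^3 + 4*g^2 - 9*g - 36) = (g + 1)*(g + 3)*(g^2 + g - 12) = (g + 1)*(g + 3)*(g + 4)*(g - 3)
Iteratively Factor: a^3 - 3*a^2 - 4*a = (a - 4)*(a^2 + a) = (a - 4)*(a + 1)*(a)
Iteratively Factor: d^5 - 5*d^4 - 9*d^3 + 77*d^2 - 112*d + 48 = (d - 1)*(d^4 - 4*d^3 - 13*d^2 + 64*d - 48) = (d - 1)^2*(d^3 - 3*d^2 - 16*d + 48) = (d - 1)^2*(d + 4)*(d^2 - 7*d + 12) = (d - 4)*(d - 1)^2*(d + 4)*(d - 3)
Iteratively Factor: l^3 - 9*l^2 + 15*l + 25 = (l - 5)*(l^2 - 4*l - 5) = (l - 5)^2*(l + 1)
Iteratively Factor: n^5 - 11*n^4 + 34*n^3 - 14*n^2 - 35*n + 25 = (n + 1)*(n^4 - 12*n^3 + 46*n^2 - 60*n + 25) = (n - 1)*(n + 1)*(n^3 - 11*n^2 + 35*n - 25) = (n - 5)*(n - 1)*(n + 1)*(n^2 - 6*n + 5) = (n - 5)*(n - 1)^2*(n + 1)*(n - 5)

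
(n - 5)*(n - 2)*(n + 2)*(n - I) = n^4 - 5*n^3 - I*n^3 - 4*n^2 + 5*I*n^2 + 20*n + 4*I*n - 20*I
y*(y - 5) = y^2 - 5*y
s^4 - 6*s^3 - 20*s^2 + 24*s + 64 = (s - 8)*(s - 2)*(s + 2)^2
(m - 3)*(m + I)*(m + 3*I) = m^3 - 3*m^2 + 4*I*m^2 - 3*m - 12*I*m + 9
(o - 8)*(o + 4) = o^2 - 4*o - 32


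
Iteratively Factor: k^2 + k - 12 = (k + 4)*(k - 3)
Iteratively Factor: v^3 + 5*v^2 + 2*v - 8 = (v + 2)*(v^2 + 3*v - 4) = (v - 1)*(v + 2)*(v + 4)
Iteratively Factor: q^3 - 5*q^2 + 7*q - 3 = (q - 1)*(q^2 - 4*q + 3) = (q - 3)*(q - 1)*(q - 1)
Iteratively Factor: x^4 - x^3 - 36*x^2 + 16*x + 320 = (x + 4)*(x^3 - 5*x^2 - 16*x + 80) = (x + 4)^2*(x^2 - 9*x + 20) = (x - 5)*(x + 4)^2*(x - 4)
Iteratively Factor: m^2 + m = (m + 1)*(m)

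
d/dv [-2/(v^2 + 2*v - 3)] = 4*(v + 1)/(v^2 + 2*v - 3)^2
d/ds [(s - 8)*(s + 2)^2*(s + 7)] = 4*s^3 + 9*s^2 - 112*s - 228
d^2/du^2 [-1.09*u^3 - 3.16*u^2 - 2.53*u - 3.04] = -6.54*u - 6.32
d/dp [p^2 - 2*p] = 2*p - 2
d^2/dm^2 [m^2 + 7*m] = 2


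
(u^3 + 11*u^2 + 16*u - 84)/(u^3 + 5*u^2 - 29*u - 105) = (u^2 + 4*u - 12)/(u^2 - 2*u - 15)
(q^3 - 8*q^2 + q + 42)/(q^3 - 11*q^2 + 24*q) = (q^2 - 5*q - 14)/(q*(q - 8))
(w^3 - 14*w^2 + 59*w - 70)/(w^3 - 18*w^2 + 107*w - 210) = (w - 2)/(w - 6)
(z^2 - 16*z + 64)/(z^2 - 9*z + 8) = (z - 8)/(z - 1)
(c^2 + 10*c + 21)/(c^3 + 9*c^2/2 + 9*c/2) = 2*(c + 7)/(c*(2*c + 3))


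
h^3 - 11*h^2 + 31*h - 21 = (h - 7)*(h - 3)*(h - 1)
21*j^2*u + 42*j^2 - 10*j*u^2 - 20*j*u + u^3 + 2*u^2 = (-7*j + u)*(-3*j + u)*(u + 2)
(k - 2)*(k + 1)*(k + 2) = k^3 + k^2 - 4*k - 4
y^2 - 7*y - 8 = (y - 8)*(y + 1)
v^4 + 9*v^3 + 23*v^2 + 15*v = v*(v + 1)*(v + 3)*(v + 5)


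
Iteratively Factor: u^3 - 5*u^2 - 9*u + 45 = (u - 3)*(u^2 - 2*u - 15) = (u - 3)*(u + 3)*(u - 5)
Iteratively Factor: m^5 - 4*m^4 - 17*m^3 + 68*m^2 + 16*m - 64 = (m + 4)*(m^4 - 8*m^3 + 15*m^2 + 8*m - 16) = (m + 1)*(m + 4)*(m^3 - 9*m^2 + 24*m - 16) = (m - 4)*(m + 1)*(m + 4)*(m^2 - 5*m + 4) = (m - 4)*(m - 1)*(m + 1)*(m + 4)*(m - 4)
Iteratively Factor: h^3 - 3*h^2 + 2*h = (h - 2)*(h^2 - h) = (h - 2)*(h - 1)*(h)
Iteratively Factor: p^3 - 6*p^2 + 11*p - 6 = (p - 1)*(p^2 - 5*p + 6) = (p - 3)*(p - 1)*(p - 2)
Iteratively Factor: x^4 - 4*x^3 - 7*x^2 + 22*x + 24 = (x + 1)*(x^3 - 5*x^2 - 2*x + 24) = (x - 3)*(x + 1)*(x^2 - 2*x - 8) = (x - 4)*(x - 3)*(x + 1)*(x + 2)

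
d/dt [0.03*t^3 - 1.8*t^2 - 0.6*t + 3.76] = 0.09*t^2 - 3.6*t - 0.6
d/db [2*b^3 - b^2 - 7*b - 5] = 6*b^2 - 2*b - 7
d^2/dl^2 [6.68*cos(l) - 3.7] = -6.68*cos(l)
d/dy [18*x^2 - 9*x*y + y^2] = -9*x + 2*y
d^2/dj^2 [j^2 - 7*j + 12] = 2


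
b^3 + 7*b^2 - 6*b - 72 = (b - 3)*(b + 4)*(b + 6)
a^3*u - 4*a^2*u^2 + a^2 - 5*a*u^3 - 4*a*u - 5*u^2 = (a - 5*u)*(a + u)*(a*u + 1)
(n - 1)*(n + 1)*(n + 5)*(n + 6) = n^4 + 11*n^3 + 29*n^2 - 11*n - 30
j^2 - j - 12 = (j - 4)*(j + 3)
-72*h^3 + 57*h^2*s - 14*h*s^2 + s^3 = (-8*h + s)*(-3*h + s)^2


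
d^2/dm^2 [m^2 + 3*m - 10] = 2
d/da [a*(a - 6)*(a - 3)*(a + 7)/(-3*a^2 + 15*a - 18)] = (-2*a^3 + 5*a^2 + 4*a - 84)/(3*(a^2 - 4*a + 4))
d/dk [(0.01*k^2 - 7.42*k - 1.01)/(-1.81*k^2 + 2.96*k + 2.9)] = (-13.4006*k^2 - 3.5982*k - 18.5284)/(3.2761*k^4 - 10.7152*k^3 - 1.7364*k^2 + 17.168*k + 8.41)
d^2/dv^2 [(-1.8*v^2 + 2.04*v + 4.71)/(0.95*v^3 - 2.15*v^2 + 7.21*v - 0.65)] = (-3.249*v^6 + 11.0466*v^5 + 99.9837000000001*v^4 - 234.37536*v^3 + 354.40812*v^2 - 437.72724*v + 494.125692)/(0.857375*v^9 - 5.821125*v^8 + 32.6952*v^7 - 100.0568*v^6 + 256.10511*v^5 - 371.02437*v^4 + 436.465336*v^3 - 104.09412*v^2 + 9.138675*v - 0.274625)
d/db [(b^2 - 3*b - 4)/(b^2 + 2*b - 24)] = 5/(b^2 + 12*b + 36)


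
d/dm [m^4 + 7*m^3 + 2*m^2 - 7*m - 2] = 4*m^3 + 21*m^2 + 4*m - 7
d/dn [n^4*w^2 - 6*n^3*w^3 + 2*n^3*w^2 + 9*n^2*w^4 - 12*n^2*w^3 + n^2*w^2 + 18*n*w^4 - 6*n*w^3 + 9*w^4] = 2*w^2*(2*n^3 - 9*n^2*w + 3*n^2 + 9*n*w^2 - 12*n*w + n + 9*w^2 - 3*w)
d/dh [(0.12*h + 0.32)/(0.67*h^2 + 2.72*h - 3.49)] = (0.0804*h^2 + 0.3264*h - (0.12*h + 0.32)*(1.34*h + 2.72) - 0.4188)/(0.67*h^2 + 2.72*h - 3.49)^2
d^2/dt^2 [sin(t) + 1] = -sin(t)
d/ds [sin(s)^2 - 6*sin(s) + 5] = 2*(sin(s) - 3)*cos(s)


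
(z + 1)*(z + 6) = z^2 + 7*z + 6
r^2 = r^2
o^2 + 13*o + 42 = (o + 6)*(o + 7)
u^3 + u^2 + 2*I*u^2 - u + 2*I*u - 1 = (u + 1)*(u + I)^2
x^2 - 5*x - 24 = (x - 8)*(x + 3)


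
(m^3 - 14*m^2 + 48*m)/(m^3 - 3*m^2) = (m^2 - 14*m + 48)/(m*(m - 3))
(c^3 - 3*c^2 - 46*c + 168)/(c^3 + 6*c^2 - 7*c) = (c^2 - 10*c + 24)/(c*(c - 1))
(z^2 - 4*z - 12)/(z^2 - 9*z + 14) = (z^2 - 4*z - 12)/(z^2 - 9*z + 14)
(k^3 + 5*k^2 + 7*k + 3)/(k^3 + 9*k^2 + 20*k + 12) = (k^2 + 4*k + 3)/(k^2 + 8*k + 12)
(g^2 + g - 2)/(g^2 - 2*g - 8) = (g - 1)/(g - 4)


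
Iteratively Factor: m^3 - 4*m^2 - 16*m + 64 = (m - 4)*(m^2 - 16) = (m - 4)^2*(m + 4)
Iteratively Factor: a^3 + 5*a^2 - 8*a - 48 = (a + 4)*(a^2 + a - 12) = (a - 3)*(a + 4)*(a + 4)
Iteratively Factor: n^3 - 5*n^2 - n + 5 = (n - 5)*(n^2 - 1) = (n - 5)*(n - 1)*(n + 1)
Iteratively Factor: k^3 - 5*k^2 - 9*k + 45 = (k + 3)*(k^2 - 8*k + 15) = (k - 5)*(k + 3)*(k - 3)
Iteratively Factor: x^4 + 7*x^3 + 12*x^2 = (x + 3)*(x^3 + 4*x^2) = x*(x + 3)*(x^2 + 4*x) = x^2*(x + 3)*(x + 4)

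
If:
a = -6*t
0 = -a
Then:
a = 0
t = 0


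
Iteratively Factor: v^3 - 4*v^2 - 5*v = (v)*(v^2 - 4*v - 5) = v*(v + 1)*(v - 5)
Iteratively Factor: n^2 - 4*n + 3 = (n - 3)*(n - 1)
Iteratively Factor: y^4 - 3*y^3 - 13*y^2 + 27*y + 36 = (y + 1)*(y^3 - 4*y^2 - 9*y + 36) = (y - 3)*(y + 1)*(y^2 - y - 12) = (y - 3)*(y + 1)*(y + 3)*(y - 4)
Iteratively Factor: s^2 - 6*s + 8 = (s - 2)*(s - 4)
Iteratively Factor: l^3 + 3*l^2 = (l)*(l^2 + 3*l) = l*(l + 3)*(l)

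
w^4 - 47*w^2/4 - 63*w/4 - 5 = (w - 4)*(w + 1/2)*(w + 1)*(w + 5/2)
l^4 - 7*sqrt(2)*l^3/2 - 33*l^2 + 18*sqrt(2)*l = l*(l - 6*sqrt(2))*(l - sqrt(2)/2)*(l + 3*sqrt(2))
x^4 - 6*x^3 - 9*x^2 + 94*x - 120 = (x - 5)*(x - 3)*(x - 2)*(x + 4)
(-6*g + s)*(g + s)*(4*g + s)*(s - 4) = -24*g^3*s + 96*g^3 - 26*g^2*s^2 + 104*g^2*s - g*s^3 + 4*g*s^2 + s^4 - 4*s^3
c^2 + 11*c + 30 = (c + 5)*(c + 6)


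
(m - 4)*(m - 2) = m^2 - 6*m + 8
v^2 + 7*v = v*(v + 7)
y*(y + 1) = y^2 + y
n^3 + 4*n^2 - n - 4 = (n - 1)*(n + 1)*(n + 4)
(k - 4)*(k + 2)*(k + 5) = k^3 + 3*k^2 - 18*k - 40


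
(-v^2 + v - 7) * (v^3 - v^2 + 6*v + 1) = -v^5 + 2*v^4 - 14*v^3 + 12*v^2 - 41*v - 7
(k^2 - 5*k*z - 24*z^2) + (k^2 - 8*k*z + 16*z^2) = 2*k^2 - 13*k*z - 8*z^2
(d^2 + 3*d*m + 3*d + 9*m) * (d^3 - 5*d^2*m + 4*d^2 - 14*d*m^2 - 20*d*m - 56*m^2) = d^5 - 2*d^4*m + 7*d^4 - 29*d^3*m^2 - 14*d^3*m + 12*d^3 - 42*d^2*m^3 - 203*d^2*m^2 - 24*d^2*m - 294*d*m^3 - 348*d*m^2 - 504*m^3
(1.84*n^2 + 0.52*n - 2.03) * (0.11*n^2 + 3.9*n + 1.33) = 0.2024*n^4 + 7.2332*n^3 + 4.2519*n^2 - 7.2254*n - 2.6999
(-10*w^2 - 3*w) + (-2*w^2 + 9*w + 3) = -12*w^2 + 6*w + 3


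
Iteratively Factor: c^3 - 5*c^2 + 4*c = (c - 4)*(c^2 - c) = c*(c - 4)*(c - 1)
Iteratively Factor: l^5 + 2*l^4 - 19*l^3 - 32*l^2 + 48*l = (l - 1)*(l^4 + 3*l^3 - 16*l^2 - 48*l) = (l - 1)*(l + 4)*(l^3 - l^2 - 12*l) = (l - 4)*(l - 1)*(l + 4)*(l^2 + 3*l) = (l - 4)*(l - 1)*(l + 3)*(l + 4)*(l)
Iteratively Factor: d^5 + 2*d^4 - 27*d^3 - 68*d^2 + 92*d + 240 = (d + 3)*(d^4 - d^3 - 24*d^2 + 4*d + 80) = (d - 2)*(d + 3)*(d^3 + d^2 - 22*d - 40) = (d - 2)*(d + 3)*(d + 4)*(d^2 - 3*d - 10) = (d - 2)*(d + 2)*(d + 3)*(d + 4)*(d - 5)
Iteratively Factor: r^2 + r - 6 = (r + 3)*(r - 2)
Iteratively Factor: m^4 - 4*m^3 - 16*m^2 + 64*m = (m)*(m^3 - 4*m^2 - 16*m + 64) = m*(m - 4)*(m^2 - 16) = m*(m - 4)*(m + 4)*(m - 4)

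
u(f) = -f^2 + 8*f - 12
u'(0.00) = 8.00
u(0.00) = -12.00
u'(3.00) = 2.00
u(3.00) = 3.00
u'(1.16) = 5.68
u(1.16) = -4.07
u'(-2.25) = 12.50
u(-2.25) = -35.06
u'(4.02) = -0.04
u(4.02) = 4.00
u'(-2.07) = 12.14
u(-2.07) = -32.84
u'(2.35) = 3.30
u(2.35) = 1.28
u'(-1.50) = 11.00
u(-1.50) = -26.25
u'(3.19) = 1.62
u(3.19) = 3.34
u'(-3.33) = 14.66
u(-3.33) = -49.73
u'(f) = 8 - 2*f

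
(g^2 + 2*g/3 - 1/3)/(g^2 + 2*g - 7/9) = 3*(g + 1)/(3*g + 7)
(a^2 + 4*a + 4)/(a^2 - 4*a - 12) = (a + 2)/(a - 6)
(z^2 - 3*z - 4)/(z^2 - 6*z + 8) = (z + 1)/(z - 2)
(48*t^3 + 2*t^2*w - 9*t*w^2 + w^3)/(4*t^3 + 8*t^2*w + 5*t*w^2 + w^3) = (24*t^2 - 11*t*w + w^2)/(2*t^2 + 3*t*w + w^2)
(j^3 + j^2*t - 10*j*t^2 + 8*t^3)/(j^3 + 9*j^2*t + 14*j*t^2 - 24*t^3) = (j - 2*t)/(j + 6*t)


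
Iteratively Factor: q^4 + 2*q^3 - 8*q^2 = (q)*(q^3 + 2*q^2 - 8*q) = q*(q + 4)*(q^2 - 2*q) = q*(q - 2)*(q + 4)*(q)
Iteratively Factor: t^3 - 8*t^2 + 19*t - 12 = (t - 3)*(t^2 - 5*t + 4) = (t - 4)*(t - 3)*(t - 1)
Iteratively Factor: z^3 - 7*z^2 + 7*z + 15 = (z - 3)*(z^2 - 4*z - 5) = (z - 3)*(z + 1)*(z - 5)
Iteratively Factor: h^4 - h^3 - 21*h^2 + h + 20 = (h + 1)*(h^3 - 2*h^2 - 19*h + 20) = (h + 1)*(h + 4)*(h^2 - 6*h + 5) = (h - 1)*(h + 1)*(h + 4)*(h - 5)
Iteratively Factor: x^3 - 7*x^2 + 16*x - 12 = (x - 2)*(x^2 - 5*x + 6) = (x - 3)*(x - 2)*(x - 2)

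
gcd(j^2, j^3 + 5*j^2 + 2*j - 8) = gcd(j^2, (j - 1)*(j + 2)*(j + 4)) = 1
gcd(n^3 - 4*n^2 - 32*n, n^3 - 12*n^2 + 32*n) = n^2 - 8*n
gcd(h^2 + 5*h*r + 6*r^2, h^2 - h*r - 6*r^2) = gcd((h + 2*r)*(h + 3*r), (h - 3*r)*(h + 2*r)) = h + 2*r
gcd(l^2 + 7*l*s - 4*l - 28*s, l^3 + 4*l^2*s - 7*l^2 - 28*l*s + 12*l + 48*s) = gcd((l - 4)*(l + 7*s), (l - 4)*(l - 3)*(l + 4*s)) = l - 4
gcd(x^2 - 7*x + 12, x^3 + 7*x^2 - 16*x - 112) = x - 4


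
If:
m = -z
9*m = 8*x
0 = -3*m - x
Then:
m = 0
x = 0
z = 0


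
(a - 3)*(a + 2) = a^2 - a - 6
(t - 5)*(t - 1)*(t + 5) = t^3 - t^2 - 25*t + 25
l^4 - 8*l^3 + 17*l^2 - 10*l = l*(l - 5)*(l - 2)*(l - 1)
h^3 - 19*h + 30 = (h - 3)*(h - 2)*(h + 5)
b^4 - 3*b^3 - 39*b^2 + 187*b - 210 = (b - 5)*(b - 3)*(b - 2)*(b + 7)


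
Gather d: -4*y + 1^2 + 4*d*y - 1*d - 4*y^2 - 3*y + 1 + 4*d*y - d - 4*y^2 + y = d*(8*y - 2) - 8*y^2 - 6*y + 2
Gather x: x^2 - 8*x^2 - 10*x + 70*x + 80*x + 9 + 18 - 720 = -7*x^2 + 140*x - 693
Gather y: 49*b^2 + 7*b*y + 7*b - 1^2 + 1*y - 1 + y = 49*b^2 + 7*b + y*(7*b + 2) - 2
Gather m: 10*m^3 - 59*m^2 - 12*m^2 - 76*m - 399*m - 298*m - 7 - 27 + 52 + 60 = 10*m^3 - 71*m^2 - 773*m + 78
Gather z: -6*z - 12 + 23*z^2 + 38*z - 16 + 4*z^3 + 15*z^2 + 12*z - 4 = 4*z^3 + 38*z^2 + 44*z - 32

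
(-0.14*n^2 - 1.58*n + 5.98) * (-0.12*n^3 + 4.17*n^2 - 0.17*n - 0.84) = 0.0168*n^5 - 0.3942*n^4 - 7.2824*n^3 + 25.3228*n^2 + 0.3106*n - 5.0232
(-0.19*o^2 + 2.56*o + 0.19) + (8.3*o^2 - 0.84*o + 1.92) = 8.11*o^2 + 1.72*o + 2.11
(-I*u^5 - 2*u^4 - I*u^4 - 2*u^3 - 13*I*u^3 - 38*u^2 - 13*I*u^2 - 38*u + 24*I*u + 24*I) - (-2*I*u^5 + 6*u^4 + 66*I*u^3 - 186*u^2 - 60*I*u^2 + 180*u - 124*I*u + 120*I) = I*u^5 - 8*u^4 - I*u^4 - 2*u^3 - 79*I*u^3 + 148*u^2 + 47*I*u^2 - 218*u + 148*I*u - 96*I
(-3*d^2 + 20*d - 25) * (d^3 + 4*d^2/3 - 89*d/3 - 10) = -3*d^5 + 16*d^4 + 272*d^3/3 - 1790*d^2/3 + 1625*d/3 + 250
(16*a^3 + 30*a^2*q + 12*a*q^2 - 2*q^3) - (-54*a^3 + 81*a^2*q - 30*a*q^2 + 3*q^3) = 70*a^3 - 51*a^2*q + 42*a*q^2 - 5*q^3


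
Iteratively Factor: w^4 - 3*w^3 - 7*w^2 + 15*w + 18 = (w + 2)*(w^3 - 5*w^2 + 3*w + 9) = (w + 1)*(w + 2)*(w^2 - 6*w + 9) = (w - 3)*(w + 1)*(w + 2)*(w - 3)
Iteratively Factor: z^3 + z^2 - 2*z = (z)*(z^2 + z - 2) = z*(z - 1)*(z + 2)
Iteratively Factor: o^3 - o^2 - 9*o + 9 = (o + 3)*(o^2 - 4*o + 3) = (o - 1)*(o + 3)*(o - 3)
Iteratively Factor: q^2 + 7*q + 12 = (q + 3)*(q + 4)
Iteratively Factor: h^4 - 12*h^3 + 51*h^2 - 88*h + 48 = (h - 4)*(h^3 - 8*h^2 + 19*h - 12) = (h - 4)*(h - 3)*(h^2 - 5*h + 4) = (h - 4)^2*(h - 3)*(h - 1)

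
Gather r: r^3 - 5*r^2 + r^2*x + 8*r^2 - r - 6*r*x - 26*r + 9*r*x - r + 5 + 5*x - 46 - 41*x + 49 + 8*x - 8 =r^3 + r^2*(x + 3) + r*(3*x - 28) - 28*x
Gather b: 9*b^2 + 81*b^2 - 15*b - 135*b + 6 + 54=90*b^2 - 150*b + 60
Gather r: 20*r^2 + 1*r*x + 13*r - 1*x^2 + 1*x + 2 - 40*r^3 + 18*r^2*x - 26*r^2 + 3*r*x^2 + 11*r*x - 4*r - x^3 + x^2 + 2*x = -40*r^3 + r^2*(18*x - 6) + r*(3*x^2 + 12*x + 9) - x^3 + 3*x + 2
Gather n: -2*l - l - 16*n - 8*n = -3*l - 24*n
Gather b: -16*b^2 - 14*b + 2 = -16*b^2 - 14*b + 2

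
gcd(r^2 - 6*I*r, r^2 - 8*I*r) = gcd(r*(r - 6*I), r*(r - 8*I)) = r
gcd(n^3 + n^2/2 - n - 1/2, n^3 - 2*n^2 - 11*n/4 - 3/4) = n + 1/2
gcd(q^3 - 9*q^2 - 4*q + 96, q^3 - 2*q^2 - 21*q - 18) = q + 3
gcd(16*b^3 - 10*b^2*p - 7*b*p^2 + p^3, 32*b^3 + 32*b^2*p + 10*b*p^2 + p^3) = 2*b + p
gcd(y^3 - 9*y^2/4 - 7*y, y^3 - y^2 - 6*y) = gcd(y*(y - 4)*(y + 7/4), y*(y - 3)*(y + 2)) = y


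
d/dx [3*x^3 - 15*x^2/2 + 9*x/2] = 9*x^2 - 15*x + 9/2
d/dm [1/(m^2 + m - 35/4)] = 16*(-2*m - 1)/(4*m^2 + 4*m - 35)^2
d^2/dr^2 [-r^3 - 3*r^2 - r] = -6*r - 6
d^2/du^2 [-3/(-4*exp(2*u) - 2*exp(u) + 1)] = (192*exp(3*u) + 72*exp(2*u) + 60*exp(u) + 6)*exp(u)/(64*exp(6*u) + 96*exp(5*u) - 40*exp(3*u) + 6*exp(u) - 1)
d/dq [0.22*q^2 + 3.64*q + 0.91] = 0.44*q + 3.64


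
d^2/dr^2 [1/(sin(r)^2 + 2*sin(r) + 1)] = 2*(3 - 2*sin(r))/(sin(r) + 1)^3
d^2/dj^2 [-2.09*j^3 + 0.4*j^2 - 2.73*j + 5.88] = 0.8 - 12.54*j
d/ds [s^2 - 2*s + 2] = 2*s - 2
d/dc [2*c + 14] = 2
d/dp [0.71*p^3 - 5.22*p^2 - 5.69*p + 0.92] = 2.13*p^2 - 10.44*p - 5.69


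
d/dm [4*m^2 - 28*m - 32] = 8*m - 28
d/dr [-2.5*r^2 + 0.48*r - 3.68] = 0.48 - 5.0*r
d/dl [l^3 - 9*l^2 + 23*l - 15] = 3*l^2 - 18*l + 23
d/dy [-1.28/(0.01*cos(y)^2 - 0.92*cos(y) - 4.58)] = (1.1776 - 0.0256*cos(y))*sin(y)/(-0.01*cos(y)^2 + 0.92*cos(y) + 4.58)^2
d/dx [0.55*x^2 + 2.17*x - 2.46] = 1.1*x + 2.17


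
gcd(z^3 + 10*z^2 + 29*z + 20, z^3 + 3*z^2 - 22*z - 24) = z + 1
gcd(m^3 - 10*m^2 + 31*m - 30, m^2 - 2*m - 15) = m - 5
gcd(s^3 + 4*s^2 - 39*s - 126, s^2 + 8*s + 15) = s + 3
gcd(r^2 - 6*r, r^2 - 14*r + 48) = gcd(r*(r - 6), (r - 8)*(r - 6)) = r - 6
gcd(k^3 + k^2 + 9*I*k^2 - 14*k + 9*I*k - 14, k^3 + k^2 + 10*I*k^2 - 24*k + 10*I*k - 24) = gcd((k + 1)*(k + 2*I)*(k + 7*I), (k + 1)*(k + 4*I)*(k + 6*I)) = k + 1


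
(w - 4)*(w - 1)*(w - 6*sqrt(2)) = w^3 - 6*sqrt(2)*w^2 - 5*w^2 + 4*w + 30*sqrt(2)*w - 24*sqrt(2)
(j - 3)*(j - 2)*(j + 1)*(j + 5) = j^4 + j^3 - 19*j^2 + 11*j + 30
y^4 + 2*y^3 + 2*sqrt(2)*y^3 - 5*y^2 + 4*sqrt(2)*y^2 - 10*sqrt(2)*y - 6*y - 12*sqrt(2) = (y - 2)*(y + 1)*(y + 3)*(y + 2*sqrt(2))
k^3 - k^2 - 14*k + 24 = (k - 3)*(k - 2)*(k + 4)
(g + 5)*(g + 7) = g^2 + 12*g + 35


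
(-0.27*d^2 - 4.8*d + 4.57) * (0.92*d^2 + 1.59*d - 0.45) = -0.2484*d^4 - 4.8453*d^3 - 3.3061*d^2 + 9.4263*d - 2.0565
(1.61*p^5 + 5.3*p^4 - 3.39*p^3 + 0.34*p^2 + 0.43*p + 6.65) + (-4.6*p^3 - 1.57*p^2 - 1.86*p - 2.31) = 1.61*p^5 + 5.3*p^4 - 7.99*p^3 - 1.23*p^2 - 1.43*p + 4.34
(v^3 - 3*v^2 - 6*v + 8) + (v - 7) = v^3 - 3*v^2 - 5*v + 1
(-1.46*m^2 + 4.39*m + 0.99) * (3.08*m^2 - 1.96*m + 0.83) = -4.4968*m^4 + 16.3828*m^3 - 6.767*m^2 + 1.7033*m + 0.8217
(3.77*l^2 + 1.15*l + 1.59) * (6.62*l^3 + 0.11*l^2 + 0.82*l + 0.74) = 24.9574*l^5 + 8.0277*l^4 + 13.7437*l^3 + 3.9077*l^2 + 2.1548*l + 1.1766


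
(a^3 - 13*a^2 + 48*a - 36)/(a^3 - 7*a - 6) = (-a^3 + 13*a^2 - 48*a + 36)/(-a^3 + 7*a + 6)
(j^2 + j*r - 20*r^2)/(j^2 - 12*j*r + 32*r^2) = (-j - 5*r)/(-j + 8*r)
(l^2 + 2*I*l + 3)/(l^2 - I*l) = (l + 3*I)/l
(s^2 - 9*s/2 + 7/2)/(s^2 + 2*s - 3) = (s - 7/2)/(s + 3)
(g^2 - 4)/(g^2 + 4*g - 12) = (g + 2)/(g + 6)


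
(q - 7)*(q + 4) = q^2 - 3*q - 28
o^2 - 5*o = o*(o - 5)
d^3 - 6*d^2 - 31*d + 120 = (d - 8)*(d - 3)*(d + 5)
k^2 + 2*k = k*(k + 2)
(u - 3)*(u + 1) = u^2 - 2*u - 3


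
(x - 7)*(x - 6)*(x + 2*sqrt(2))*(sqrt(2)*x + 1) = sqrt(2)*x^4 - 13*sqrt(2)*x^3 + 5*x^3 - 65*x^2 + 44*sqrt(2)*x^2 - 26*sqrt(2)*x + 210*x + 84*sqrt(2)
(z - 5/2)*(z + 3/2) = z^2 - z - 15/4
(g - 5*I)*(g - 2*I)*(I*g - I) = I*g^3 + 7*g^2 - I*g^2 - 7*g - 10*I*g + 10*I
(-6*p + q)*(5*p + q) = -30*p^2 - p*q + q^2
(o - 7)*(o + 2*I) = o^2 - 7*o + 2*I*o - 14*I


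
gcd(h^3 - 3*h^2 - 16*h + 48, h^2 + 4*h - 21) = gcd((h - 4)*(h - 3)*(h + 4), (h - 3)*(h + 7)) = h - 3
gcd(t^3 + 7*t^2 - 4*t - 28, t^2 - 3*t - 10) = t + 2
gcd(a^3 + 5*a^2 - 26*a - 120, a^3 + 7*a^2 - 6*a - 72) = a^2 + 10*a + 24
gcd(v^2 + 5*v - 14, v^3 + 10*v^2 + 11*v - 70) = v^2 + 5*v - 14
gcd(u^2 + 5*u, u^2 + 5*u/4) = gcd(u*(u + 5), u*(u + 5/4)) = u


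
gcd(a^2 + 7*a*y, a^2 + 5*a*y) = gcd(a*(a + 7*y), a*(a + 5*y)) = a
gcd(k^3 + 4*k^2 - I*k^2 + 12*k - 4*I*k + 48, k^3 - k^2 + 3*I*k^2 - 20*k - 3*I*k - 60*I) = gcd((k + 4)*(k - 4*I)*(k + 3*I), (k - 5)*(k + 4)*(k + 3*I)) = k^2 + k*(4 + 3*I) + 12*I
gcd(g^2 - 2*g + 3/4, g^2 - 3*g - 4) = 1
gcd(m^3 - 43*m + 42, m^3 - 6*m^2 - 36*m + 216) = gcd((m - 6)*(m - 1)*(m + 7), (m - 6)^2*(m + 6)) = m - 6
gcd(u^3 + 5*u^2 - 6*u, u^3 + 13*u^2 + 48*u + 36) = u + 6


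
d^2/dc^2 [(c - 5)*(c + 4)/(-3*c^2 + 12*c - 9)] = 2*(-3*c^3 + 69*c^2 - 249*c + 263)/(3*(c^6 - 12*c^5 + 57*c^4 - 136*c^3 + 171*c^2 - 108*c + 27))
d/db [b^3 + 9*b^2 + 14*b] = 3*b^2 + 18*b + 14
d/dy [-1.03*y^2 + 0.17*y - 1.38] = 0.17 - 2.06*y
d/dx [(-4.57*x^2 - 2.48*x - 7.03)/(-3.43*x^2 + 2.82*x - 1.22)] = (-21.3938*x^2 - 37.075*x + 22.8502)/(11.7649*x^4 - 19.3452*x^3 + 16.3216*x^2 - 6.8808*x + 1.4884)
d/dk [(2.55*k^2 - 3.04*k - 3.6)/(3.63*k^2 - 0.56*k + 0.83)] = (9.6072*k^2 + 30.369*k - 4.5392)/(13.1769*k^4 - 4.0656*k^3 + 6.3394*k^2 - 0.9296*k + 0.6889)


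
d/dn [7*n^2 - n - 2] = 14*n - 1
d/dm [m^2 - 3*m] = 2*m - 3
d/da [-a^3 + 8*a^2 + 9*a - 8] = -3*a^2 + 16*a + 9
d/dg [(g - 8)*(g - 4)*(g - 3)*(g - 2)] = 4*g^3 - 51*g^2 + 196*g - 232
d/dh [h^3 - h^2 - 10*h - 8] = 3*h^2 - 2*h - 10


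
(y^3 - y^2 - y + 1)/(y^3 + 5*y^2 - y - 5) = (y - 1)/(y + 5)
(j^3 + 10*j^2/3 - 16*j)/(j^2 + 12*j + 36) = j*(3*j - 8)/(3*(j + 6))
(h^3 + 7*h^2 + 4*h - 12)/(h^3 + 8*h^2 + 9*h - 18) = (h + 2)/(h + 3)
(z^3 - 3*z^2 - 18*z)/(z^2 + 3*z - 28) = z*(z^2 - 3*z - 18)/(z^2 + 3*z - 28)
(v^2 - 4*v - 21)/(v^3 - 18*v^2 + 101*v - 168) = (v + 3)/(v^2 - 11*v + 24)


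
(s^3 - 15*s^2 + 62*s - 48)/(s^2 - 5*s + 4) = (s^2 - 14*s + 48)/(s - 4)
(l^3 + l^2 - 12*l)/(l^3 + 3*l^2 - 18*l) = (l + 4)/(l + 6)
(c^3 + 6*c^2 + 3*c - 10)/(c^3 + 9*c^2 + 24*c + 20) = (c - 1)/(c + 2)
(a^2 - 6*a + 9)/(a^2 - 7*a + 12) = (a - 3)/(a - 4)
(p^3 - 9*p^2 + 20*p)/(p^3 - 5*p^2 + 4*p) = (p - 5)/(p - 1)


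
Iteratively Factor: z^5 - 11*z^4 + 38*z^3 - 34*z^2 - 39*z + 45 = (z + 1)*(z^4 - 12*z^3 + 50*z^2 - 84*z + 45) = (z - 1)*(z + 1)*(z^3 - 11*z^2 + 39*z - 45) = (z - 3)*(z - 1)*(z + 1)*(z^2 - 8*z + 15) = (z - 3)^2*(z - 1)*(z + 1)*(z - 5)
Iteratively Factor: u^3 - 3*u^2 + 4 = (u - 2)*(u^2 - u - 2) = (u - 2)*(u + 1)*(u - 2)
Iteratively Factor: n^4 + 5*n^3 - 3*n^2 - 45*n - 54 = (n + 2)*(n^3 + 3*n^2 - 9*n - 27) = (n + 2)*(n + 3)*(n^2 - 9) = (n - 3)*(n + 2)*(n + 3)*(n + 3)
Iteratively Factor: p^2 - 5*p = (p - 5)*(p)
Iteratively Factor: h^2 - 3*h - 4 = (h + 1)*(h - 4)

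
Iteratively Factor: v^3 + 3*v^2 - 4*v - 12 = (v + 3)*(v^2 - 4) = (v - 2)*(v + 3)*(v + 2)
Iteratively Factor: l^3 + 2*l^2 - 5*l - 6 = (l + 1)*(l^2 + l - 6) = (l + 1)*(l + 3)*(l - 2)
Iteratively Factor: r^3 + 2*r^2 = (r + 2)*(r^2) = r*(r + 2)*(r)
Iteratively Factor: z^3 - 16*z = (z)*(z^2 - 16) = z*(z + 4)*(z - 4)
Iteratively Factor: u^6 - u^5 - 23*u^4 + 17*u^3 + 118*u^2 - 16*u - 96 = (u - 1)*(u^5 - 23*u^3 - 6*u^2 + 112*u + 96) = (u - 1)*(u + 2)*(u^4 - 2*u^3 - 19*u^2 + 32*u + 48) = (u - 4)*(u - 1)*(u + 2)*(u^3 + 2*u^2 - 11*u - 12) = (u - 4)*(u - 1)*(u + 2)*(u + 4)*(u^2 - 2*u - 3) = (u - 4)*(u - 1)*(u + 1)*(u + 2)*(u + 4)*(u - 3)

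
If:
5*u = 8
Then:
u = 8/5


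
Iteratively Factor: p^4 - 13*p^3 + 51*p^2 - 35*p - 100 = (p - 5)*(p^3 - 8*p^2 + 11*p + 20) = (p - 5)*(p + 1)*(p^2 - 9*p + 20) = (p - 5)^2*(p + 1)*(p - 4)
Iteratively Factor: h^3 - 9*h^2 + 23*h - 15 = (h - 1)*(h^2 - 8*h + 15) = (h - 5)*(h - 1)*(h - 3)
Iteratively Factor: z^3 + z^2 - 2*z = (z - 1)*(z^2 + 2*z) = z*(z - 1)*(z + 2)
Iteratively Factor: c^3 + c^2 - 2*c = (c)*(c^2 + c - 2) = c*(c + 2)*(c - 1)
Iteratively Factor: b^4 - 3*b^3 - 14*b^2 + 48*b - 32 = (b - 1)*(b^3 - 2*b^2 - 16*b + 32) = (b - 1)*(b + 4)*(b^2 - 6*b + 8) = (b - 2)*(b - 1)*(b + 4)*(b - 4)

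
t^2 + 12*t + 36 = (t + 6)^2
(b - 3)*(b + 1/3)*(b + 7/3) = b^3 - b^2/3 - 65*b/9 - 7/3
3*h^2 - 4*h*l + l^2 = (-3*h + l)*(-h + l)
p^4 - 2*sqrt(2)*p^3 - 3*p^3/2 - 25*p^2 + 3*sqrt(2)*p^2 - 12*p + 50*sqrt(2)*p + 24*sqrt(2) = (p - 6)*(p + 1/2)*(p + 4)*(p - 2*sqrt(2))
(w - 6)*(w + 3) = w^2 - 3*w - 18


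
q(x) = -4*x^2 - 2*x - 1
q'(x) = -8*x - 2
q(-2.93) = -29.48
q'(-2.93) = 21.44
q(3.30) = -51.16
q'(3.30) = -28.40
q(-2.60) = -22.84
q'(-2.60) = 18.80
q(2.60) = -33.24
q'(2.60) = -22.80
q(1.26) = -9.87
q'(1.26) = -12.08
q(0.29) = -1.92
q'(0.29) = -4.32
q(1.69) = -15.80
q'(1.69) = -15.52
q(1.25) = -9.75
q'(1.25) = -12.00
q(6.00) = -157.00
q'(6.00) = -50.00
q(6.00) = -157.00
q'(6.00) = -50.00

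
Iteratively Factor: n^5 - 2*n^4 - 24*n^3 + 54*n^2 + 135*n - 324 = (n - 3)*(n^4 + n^3 - 21*n^2 - 9*n + 108) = (n - 3)^2*(n^3 + 4*n^2 - 9*n - 36) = (n - 3)^2*(n + 4)*(n^2 - 9) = (n - 3)^2*(n + 3)*(n + 4)*(n - 3)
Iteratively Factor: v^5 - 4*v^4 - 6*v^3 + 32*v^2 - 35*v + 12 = (v - 1)*(v^4 - 3*v^3 - 9*v^2 + 23*v - 12) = (v - 1)*(v + 3)*(v^3 - 6*v^2 + 9*v - 4) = (v - 1)^2*(v + 3)*(v^2 - 5*v + 4) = (v - 4)*(v - 1)^2*(v + 3)*(v - 1)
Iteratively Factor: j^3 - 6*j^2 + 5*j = (j)*(j^2 - 6*j + 5) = j*(j - 1)*(j - 5)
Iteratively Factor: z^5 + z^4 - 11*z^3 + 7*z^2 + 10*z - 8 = (z - 1)*(z^4 + 2*z^3 - 9*z^2 - 2*z + 8) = (z - 2)*(z - 1)*(z^3 + 4*z^2 - z - 4) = (z - 2)*(z - 1)*(z + 4)*(z^2 - 1) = (z - 2)*(z - 1)^2*(z + 4)*(z + 1)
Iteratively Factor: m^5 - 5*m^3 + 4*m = (m - 1)*(m^4 + m^3 - 4*m^2 - 4*m) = (m - 2)*(m - 1)*(m^3 + 3*m^2 + 2*m) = (m - 2)*(m - 1)*(m + 2)*(m^2 + m) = m*(m - 2)*(m - 1)*(m + 2)*(m + 1)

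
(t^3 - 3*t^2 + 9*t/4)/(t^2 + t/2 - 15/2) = t*(4*t^2 - 12*t + 9)/(2*(2*t^2 + t - 15))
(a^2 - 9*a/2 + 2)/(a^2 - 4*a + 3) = (a^2 - 9*a/2 + 2)/(a^2 - 4*a + 3)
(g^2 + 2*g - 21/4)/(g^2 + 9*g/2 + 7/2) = (g - 3/2)/(g + 1)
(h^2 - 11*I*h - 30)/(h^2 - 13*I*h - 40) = (h - 6*I)/(h - 8*I)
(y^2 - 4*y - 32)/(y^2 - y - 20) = (y - 8)/(y - 5)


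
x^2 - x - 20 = (x - 5)*(x + 4)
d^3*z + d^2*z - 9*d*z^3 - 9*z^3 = (d - 3*z)*(d + 3*z)*(d*z + z)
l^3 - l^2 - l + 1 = (l - 1)^2*(l + 1)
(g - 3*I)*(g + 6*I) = g^2 + 3*I*g + 18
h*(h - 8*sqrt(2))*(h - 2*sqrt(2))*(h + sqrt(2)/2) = h^4 - 19*sqrt(2)*h^3/2 + 22*h^2 + 16*sqrt(2)*h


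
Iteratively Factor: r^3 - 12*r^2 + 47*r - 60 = (r - 5)*(r^2 - 7*r + 12) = (r - 5)*(r - 3)*(r - 4)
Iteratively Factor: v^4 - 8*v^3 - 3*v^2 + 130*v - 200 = (v + 4)*(v^3 - 12*v^2 + 45*v - 50) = (v - 5)*(v + 4)*(v^2 - 7*v + 10) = (v - 5)^2*(v + 4)*(v - 2)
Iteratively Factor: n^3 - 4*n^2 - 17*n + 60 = (n - 3)*(n^2 - n - 20) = (n - 3)*(n + 4)*(n - 5)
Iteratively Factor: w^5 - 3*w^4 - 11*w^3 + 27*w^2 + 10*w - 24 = (w + 3)*(w^4 - 6*w^3 + 7*w^2 + 6*w - 8) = (w - 4)*(w + 3)*(w^3 - 2*w^2 - w + 2) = (w - 4)*(w - 2)*(w + 3)*(w^2 - 1) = (w - 4)*(w - 2)*(w + 1)*(w + 3)*(w - 1)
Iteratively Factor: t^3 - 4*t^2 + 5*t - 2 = (t - 2)*(t^2 - 2*t + 1) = (t - 2)*(t - 1)*(t - 1)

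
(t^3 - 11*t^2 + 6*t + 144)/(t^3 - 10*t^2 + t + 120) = (t - 6)/(t - 5)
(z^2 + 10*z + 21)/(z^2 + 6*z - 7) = (z + 3)/(z - 1)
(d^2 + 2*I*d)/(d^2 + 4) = d/(d - 2*I)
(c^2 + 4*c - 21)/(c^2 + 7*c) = (c - 3)/c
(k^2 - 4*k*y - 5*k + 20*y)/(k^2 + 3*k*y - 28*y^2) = (k - 5)/(k + 7*y)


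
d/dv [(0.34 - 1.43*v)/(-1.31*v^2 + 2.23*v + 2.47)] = (-1.8733*v^2 + 0.8908*v - 4.2903)/(1.7161*v^4 - 5.8426*v^3 - 1.4985*v^2 + 11.0162*v + 6.1009)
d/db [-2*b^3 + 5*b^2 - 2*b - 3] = -6*b^2 + 10*b - 2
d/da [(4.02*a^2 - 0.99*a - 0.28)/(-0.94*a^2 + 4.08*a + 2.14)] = (15.471*a^2 + 16.6792*a - 0.9762)/(0.8836*a^4 - 7.6704*a^3 + 12.6232*a^2 + 17.4624*a + 4.5796)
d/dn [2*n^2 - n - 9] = 4*n - 1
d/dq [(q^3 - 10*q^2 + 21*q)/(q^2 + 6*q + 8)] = (q^4 + 12*q^3 - 57*q^2 - 160*q + 168)/(q^4 + 12*q^3 + 52*q^2 + 96*q + 64)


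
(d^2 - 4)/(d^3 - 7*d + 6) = (d + 2)/(d^2 + 2*d - 3)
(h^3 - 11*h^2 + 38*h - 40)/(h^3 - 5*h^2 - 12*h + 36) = (h^2 - 9*h + 20)/(h^2 - 3*h - 18)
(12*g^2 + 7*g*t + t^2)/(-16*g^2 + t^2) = (3*g + t)/(-4*g + t)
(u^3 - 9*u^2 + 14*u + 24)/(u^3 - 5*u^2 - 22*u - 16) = (u^2 - 10*u + 24)/(u^2 - 6*u - 16)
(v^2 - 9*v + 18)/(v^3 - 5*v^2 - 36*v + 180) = (v - 3)/(v^2 + v - 30)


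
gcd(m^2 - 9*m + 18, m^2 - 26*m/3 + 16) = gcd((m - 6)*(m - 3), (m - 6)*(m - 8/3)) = m - 6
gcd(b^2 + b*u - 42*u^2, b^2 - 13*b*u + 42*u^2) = -b + 6*u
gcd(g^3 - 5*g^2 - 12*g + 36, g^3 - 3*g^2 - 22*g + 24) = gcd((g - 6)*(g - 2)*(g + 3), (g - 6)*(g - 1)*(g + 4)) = g - 6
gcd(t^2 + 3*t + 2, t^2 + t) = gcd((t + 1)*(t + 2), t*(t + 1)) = t + 1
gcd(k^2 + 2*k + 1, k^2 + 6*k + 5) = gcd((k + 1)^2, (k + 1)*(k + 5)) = k + 1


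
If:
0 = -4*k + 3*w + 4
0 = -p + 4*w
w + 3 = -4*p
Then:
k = 59/68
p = -12/17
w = -3/17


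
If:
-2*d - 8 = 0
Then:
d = -4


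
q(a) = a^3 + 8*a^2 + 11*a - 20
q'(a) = 3*a^2 + 16*a + 11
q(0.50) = -12.38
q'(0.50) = 19.75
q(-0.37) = -23.03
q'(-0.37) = 5.49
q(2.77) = 93.11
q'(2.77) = 78.34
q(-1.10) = -23.75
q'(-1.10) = -2.97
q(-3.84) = -0.90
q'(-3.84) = -6.20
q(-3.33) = -4.84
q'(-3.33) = -9.01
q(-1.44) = -22.24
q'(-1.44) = -5.82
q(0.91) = -2.61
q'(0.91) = 28.04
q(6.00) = 550.00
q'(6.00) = 215.00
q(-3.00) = -8.00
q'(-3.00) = -10.00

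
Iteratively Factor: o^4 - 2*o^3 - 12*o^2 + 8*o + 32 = (o - 2)*(o^3 - 12*o - 16) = (o - 2)*(o + 2)*(o^2 - 2*o - 8) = (o - 4)*(o - 2)*(o + 2)*(o + 2)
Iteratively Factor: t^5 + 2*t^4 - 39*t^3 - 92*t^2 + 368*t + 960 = (t + 4)*(t^4 - 2*t^3 - 31*t^2 + 32*t + 240) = (t + 3)*(t + 4)*(t^3 - 5*t^2 - 16*t + 80) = (t + 3)*(t + 4)^2*(t^2 - 9*t + 20) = (t - 4)*(t + 3)*(t + 4)^2*(t - 5)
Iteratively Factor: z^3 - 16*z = (z + 4)*(z^2 - 4*z) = (z - 4)*(z + 4)*(z)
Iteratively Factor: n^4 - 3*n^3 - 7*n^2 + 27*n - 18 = (n + 3)*(n^3 - 6*n^2 + 11*n - 6) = (n - 3)*(n + 3)*(n^2 - 3*n + 2) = (n - 3)*(n - 2)*(n + 3)*(n - 1)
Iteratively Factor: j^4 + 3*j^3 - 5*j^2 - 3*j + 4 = (j - 1)*(j^3 + 4*j^2 - j - 4) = (j - 1)^2*(j^2 + 5*j + 4) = (j - 1)^2*(j + 1)*(j + 4)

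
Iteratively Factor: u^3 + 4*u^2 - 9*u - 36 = (u + 3)*(u^2 + u - 12) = (u + 3)*(u + 4)*(u - 3)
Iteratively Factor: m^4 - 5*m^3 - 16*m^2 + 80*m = (m + 4)*(m^3 - 9*m^2 + 20*m) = (m - 4)*(m + 4)*(m^2 - 5*m) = (m - 5)*(m - 4)*(m + 4)*(m)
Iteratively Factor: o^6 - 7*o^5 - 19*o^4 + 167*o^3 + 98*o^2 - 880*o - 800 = (o + 4)*(o^5 - 11*o^4 + 25*o^3 + 67*o^2 - 170*o - 200) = (o - 5)*(o + 4)*(o^4 - 6*o^3 - 5*o^2 + 42*o + 40) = (o - 5)^2*(o + 4)*(o^3 - o^2 - 10*o - 8) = (o - 5)^2*(o + 2)*(o + 4)*(o^2 - 3*o - 4) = (o - 5)^2*(o - 4)*(o + 2)*(o + 4)*(o + 1)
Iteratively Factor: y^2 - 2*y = (y - 2)*(y)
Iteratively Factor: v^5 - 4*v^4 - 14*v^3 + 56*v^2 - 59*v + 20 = (v - 1)*(v^4 - 3*v^3 - 17*v^2 + 39*v - 20) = (v - 1)^2*(v^3 - 2*v^2 - 19*v + 20) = (v - 5)*(v - 1)^2*(v^2 + 3*v - 4) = (v - 5)*(v - 1)^3*(v + 4)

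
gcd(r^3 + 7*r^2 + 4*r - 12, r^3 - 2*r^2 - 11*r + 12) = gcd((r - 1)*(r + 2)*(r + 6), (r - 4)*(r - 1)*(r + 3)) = r - 1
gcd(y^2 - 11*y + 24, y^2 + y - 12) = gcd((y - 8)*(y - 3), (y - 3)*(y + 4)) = y - 3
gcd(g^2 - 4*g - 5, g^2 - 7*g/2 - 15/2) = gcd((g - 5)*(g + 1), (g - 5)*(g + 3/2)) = g - 5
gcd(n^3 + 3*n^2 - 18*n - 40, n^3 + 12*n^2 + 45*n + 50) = n^2 + 7*n + 10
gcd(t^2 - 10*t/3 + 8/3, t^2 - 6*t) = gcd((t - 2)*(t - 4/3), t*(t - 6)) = 1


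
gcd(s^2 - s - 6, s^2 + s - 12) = s - 3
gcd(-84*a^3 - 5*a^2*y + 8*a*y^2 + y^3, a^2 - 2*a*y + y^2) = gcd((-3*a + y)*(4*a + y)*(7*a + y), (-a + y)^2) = 1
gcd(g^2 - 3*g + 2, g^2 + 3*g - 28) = 1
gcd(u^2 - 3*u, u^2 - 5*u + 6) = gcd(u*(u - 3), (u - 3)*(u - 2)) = u - 3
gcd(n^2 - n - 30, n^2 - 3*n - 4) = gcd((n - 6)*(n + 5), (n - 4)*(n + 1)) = 1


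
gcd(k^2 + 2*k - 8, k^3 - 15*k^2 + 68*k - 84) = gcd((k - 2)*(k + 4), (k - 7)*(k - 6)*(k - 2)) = k - 2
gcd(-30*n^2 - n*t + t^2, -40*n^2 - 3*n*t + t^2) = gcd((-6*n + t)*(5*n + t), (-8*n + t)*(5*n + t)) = 5*n + t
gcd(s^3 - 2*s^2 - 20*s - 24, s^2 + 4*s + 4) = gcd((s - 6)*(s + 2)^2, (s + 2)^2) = s^2 + 4*s + 4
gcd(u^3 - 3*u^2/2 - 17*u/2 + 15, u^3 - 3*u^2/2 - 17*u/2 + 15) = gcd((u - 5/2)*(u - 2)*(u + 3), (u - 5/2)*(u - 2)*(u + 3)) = u^3 - 3*u^2/2 - 17*u/2 + 15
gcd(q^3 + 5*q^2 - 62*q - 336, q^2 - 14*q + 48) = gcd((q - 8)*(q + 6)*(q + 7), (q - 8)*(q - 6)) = q - 8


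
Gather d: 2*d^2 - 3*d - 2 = 2*d^2 - 3*d - 2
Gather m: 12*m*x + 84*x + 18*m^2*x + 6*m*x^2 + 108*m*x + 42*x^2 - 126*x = 18*m^2*x + m*(6*x^2 + 120*x) + 42*x^2 - 42*x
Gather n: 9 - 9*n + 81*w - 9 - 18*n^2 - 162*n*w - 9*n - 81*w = -18*n^2 + n*(-162*w - 18)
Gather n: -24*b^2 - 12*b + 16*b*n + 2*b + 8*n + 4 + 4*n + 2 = -24*b^2 - 10*b + n*(16*b + 12) + 6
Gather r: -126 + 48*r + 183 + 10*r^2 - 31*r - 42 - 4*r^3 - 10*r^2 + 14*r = -4*r^3 + 31*r + 15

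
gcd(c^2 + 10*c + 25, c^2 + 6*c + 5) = c + 5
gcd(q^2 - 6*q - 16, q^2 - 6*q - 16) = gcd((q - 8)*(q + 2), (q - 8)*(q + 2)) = q^2 - 6*q - 16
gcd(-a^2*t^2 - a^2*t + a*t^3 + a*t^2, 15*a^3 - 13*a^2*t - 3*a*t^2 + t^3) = -a + t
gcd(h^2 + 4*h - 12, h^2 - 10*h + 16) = h - 2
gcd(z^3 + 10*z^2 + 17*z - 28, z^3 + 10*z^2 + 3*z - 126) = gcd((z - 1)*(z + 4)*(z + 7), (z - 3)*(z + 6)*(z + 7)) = z + 7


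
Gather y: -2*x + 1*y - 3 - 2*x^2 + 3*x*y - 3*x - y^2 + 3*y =-2*x^2 - 5*x - y^2 + y*(3*x + 4) - 3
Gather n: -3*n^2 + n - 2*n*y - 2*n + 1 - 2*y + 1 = -3*n^2 + n*(-2*y - 1) - 2*y + 2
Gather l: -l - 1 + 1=-l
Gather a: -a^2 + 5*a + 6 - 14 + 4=-a^2 + 5*a - 4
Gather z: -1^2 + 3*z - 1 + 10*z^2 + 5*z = 10*z^2 + 8*z - 2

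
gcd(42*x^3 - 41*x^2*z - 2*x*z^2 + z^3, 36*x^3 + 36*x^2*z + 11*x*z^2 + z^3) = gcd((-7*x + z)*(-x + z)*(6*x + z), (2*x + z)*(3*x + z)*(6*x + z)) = 6*x + z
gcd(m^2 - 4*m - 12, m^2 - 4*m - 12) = m^2 - 4*m - 12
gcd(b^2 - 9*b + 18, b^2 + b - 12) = b - 3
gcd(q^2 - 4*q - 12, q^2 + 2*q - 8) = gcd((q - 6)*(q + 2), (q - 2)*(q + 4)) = 1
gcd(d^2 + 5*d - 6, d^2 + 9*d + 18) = d + 6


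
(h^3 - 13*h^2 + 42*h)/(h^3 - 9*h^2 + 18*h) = (h - 7)/(h - 3)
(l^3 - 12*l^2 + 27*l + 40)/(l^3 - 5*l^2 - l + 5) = (l - 8)/(l - 1)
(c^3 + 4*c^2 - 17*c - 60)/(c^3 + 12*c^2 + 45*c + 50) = (c^2 - c - 12)/(c^2 + 7*c + 10)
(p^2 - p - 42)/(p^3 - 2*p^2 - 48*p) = (p - 7)/(p*(p - 8))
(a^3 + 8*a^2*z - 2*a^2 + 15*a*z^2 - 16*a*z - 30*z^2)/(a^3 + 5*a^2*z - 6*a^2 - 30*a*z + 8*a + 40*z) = (a + 3*z)/(a - 4)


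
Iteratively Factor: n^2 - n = (n)*(n - 1)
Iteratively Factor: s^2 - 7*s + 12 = (s - 4)*(s - 3)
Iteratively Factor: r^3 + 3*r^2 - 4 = (r + 2)*(r^2 + r - 2) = (r + 2)^2*(r - 1)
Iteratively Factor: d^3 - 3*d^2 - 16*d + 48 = (d - 4)*(d^2 + d - 12) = (d - 4)*(d + 4)*(d - 3)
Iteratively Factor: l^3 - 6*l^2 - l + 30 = (l - 3)*(l^2 - 3*l - 10) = (l - 3)*(l + 2)*(l - 5)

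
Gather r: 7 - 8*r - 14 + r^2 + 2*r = r^2 - 6*r - 7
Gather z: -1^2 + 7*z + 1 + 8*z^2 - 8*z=8*z^2 - z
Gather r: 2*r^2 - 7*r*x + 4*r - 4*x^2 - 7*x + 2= 2*r^2 + r*(4 - 7*x) - 4*x^2 - 7*x + 2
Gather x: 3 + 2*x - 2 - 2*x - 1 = 0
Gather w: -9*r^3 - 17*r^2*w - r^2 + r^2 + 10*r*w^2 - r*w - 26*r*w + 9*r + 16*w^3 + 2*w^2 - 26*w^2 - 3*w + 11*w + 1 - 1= -9*r^3 + 9*r + 16*w^3 + w^2*(10*r - 24) + w*(-17*r^2 - 27*r + 8)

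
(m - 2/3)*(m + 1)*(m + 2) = m^3 + 7*m^2/3 - 4/3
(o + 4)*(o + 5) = o^2 + 9*o + 20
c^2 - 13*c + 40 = (c - 8)*(c - 5)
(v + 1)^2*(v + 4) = v^3 + 6*v^2 + 9*v + 4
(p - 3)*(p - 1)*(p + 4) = p^3 - 13*p + 12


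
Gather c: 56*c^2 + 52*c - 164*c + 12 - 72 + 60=56*c^2 - 112*c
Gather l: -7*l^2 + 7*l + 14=-7*l^2 + 7*l + 14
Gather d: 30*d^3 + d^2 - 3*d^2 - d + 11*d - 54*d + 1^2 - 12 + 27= 30*d^3 - 2*d^2 - 44*d + 16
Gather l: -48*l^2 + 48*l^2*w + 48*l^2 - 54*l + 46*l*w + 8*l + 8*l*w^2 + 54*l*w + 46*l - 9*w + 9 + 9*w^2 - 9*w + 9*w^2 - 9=48*l^2*w + l*(8*w^2 + 100*w) + 18*w^2 - 18*w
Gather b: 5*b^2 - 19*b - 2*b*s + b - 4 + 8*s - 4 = 5*b^2 + b*(-2*s - 18) + 8*s - 8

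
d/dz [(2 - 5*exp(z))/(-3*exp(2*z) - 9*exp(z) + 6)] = (-5*exp(2*z) + 4*exp(z) - 4)*exp(z)/(3*(exp(4*z) + 6*exp(3*z) + 5*exp(2*z) - 12*exp(z) + 4))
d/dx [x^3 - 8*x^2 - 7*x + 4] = 3*x^2 - 16*x - 7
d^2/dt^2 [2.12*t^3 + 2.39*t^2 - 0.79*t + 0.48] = 12.72*t + 4.78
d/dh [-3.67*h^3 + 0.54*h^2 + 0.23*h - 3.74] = -11.01*h^2 + 1.08*h + 0.23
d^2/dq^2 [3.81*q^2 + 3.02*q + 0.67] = 7.62000000000000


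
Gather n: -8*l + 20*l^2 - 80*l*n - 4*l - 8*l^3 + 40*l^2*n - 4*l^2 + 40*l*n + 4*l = -8*l^3 + 16*l^2 - 8*l + n*(40*l^2 - 40*l)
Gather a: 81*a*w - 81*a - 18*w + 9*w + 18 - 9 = a*(81*w - 81) - 9*w + 9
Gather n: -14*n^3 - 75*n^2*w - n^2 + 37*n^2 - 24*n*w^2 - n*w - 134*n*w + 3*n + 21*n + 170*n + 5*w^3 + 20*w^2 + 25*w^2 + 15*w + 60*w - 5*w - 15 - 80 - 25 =-14*n^3 + n^2*(36 - 75*w) + n*(-24*w^2 - 135*w + 194) + 5*w^3 + 45*w^2 + 70*w - 120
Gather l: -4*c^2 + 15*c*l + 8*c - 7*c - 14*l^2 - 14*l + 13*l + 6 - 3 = -4*c^2 + c - 14*l^2 + l*(15*c - 1) + 3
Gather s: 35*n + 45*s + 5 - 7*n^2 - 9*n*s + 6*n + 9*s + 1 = -7*n^2 + 41*n + s*(54 - 9*n) + 6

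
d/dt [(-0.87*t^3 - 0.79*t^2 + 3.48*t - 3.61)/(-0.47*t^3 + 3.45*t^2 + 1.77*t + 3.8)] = (-3.3728*t^4 + 0.1914*t^3 - 28.4124*t^2 + 18.905*t + 19.6137)/(0.2209*t^6 - 3.243*t^5 + 10.2387*t^4 + 8.641*t^3 + 29.3529*t^2 + 13.452*t + 14.44)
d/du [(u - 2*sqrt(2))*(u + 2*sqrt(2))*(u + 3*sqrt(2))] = 3*u^2 + 6*sqrt(2)*u - 8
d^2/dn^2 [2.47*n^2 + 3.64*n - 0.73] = 4.94000000000000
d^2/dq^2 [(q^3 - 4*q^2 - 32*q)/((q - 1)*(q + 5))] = 10*(q^3 - 24*q^2 - 81*q - 148)/(q^6 + 12*q^5 + 33*q^4 - 56*q^3 - 165*q^2 + 300*q - 125)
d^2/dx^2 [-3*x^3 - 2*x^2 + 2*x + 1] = -18*x - 4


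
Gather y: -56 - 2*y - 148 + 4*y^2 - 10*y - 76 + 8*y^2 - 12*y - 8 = 12*y^2 - 24*y - 288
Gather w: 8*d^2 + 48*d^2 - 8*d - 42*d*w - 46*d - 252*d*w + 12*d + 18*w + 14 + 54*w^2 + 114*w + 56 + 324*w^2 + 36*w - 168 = 56*d^2 - 42*d + 378*w^2 + w*(168 - 294*d) - 98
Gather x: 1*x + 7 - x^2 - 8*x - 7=-x^2 - 7*x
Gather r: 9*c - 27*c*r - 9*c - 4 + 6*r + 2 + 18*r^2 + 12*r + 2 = 18*r^2 + r*(18 - 27*c)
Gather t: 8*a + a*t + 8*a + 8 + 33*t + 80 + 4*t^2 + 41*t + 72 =16*a + 4*t^2 + t*(a + 74) + 160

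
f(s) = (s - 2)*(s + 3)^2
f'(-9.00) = 168.00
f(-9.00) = -396.00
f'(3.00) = 48.00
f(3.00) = 36.00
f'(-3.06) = 0.61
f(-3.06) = -0.02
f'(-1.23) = -8.30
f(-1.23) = -10.12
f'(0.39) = 0.58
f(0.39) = -18.50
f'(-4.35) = 18.97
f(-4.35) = -11.57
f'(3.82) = 71.34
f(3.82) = 84.65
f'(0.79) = 5.19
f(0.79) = -17.38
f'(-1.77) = -7.76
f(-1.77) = -5.70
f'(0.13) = -1.91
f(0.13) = -18.32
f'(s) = (s - 2)*(2*s + 6) + (s + 3)^2 = (s + 3)*(3*s - 1)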